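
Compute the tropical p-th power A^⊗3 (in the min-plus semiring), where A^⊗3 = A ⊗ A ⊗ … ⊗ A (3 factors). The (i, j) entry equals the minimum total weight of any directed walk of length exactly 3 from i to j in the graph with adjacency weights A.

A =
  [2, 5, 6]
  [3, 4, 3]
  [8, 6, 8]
A^⊗3 =
  [6, 9, 10]
  [7, 10, 11]
  [11, 14, 13]

Each entry (A^⊗3)_ij equals the minimum over all length-3 walks i = v_0 → v_1 → … → v_3 = j of Σ_t A[v_t][v_{t+1}]. For example, for (i, j) = (0, 2) we minimise over 9 possible intermediate vertex sequences; the minimum is 10, attained along the walk 0 → 0 → 0 → 2.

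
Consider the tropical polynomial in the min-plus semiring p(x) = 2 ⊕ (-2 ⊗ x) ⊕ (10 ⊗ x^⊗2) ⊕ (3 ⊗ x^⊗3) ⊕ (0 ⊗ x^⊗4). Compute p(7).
p(7) = 2

A tropical monomial a ⊗ x^⊗i evaluates to a + i · x. Evaluating each term at x = 7:
  Term 0 contributes 2 + 0 · 7 = 2
  Term 1 contributes -2 + 1 · 7 = 5
  Term 2 contributes 10 + 2 · 7 = 24
  Term 3 contributes 3 + 3 · 7 = 24
  Term 4 contributes 0 + 4 · 7 = 28
p(7) = ⊕ of these = min[2, 5, 24, 24, 28] = 2.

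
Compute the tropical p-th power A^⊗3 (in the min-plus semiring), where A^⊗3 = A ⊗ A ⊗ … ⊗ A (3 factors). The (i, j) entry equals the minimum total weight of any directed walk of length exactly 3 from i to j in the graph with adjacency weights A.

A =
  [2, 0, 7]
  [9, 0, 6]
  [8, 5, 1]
A^⊗3 =
  [6, 0, 6]
  [9, 0, 6]
  [10, 5, 3]

Each entry (A^⊗3)_ij equals the minimum over all length-3 walks i = v_0 → v_1 → … → v_3 = j of Σ_t A[v_t][v_{t+1}]. For example, for (i, j) = (0, 2) we minimise over 9 possible intermediate vertex sequences; the minimum is 6, attained along the walk 0 → 1 → 1 → 2.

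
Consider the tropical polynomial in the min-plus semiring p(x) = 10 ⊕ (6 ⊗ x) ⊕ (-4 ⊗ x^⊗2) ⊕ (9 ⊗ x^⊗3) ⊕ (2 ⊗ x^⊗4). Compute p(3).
p(3) = 2

A tropical monomial a ⊗ x^⊗i evaluates to a + i · x. Evaluating each term at x = 3:
  Term 0 contributes 10 + 0 · 3 = 10
  Term 1 contributes 6 + 1 · 3 = 9
  Term 2 contributes -4 + 2 · 3 = 2
  Term 3 contributes 9 + 3 · 3 = 18
  Term 4 contributes 2 + 4 · 3 = 14
p(3) = ⊕ of these = min[10, 9, 2, 18, 14] = 2.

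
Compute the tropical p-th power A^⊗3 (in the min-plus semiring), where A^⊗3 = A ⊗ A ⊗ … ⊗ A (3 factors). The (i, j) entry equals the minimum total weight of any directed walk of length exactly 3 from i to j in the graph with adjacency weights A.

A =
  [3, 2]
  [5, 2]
A^⊗3 =
  [9, 6]
  [9, 6]

Each entry (A^⊗3)_ij equals the minimum over all length-3 walks i = v_0 → v_1 → … → v_3 = j of Σ_t A[v_t][v_{t+1}]. For example, for (i, j) = (0, 1) we minimise over 4 possible intermediate vertex sequences; the minimum is 6, attained along the walk 0 → 1 → 1 → 1.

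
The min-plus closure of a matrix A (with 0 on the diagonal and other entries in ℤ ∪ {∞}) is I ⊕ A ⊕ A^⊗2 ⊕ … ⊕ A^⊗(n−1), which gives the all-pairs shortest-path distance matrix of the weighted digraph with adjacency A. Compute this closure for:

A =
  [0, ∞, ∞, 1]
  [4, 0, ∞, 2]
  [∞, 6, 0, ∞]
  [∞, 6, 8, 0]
Closure =
  [0, 7, 9, 1]
  [4, 0, 10, 2]
  [10, 6, 0, 8]
  [10, 6, 8, 0]

This is the Floyd-Warshall all-pairs shortest-path computation. For each intermediate vertex k = 0, 1, …, 3, update dist[i][j] ← min(dist[i][j], dist[i][k] + dist[k][j]). The final matrix gives, for each (i, j), the minimum total weight of any directed path from i to j (possibly empty when i = j).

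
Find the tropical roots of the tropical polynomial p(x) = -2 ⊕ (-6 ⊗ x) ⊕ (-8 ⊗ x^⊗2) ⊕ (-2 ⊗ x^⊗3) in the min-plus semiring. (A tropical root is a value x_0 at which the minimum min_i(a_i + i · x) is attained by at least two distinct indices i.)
Roots: {-6, 2, 4}

Each tropical root is a break point of the lower envelope of the lines y = a_i + i · x (there are 4 lines, with slopes 0, 1, ..., 3). Only the lines that attain the minimum somewhere contribute to roots; other lines are dominated. Here the surviving (envelope) indices are i = 3, i = 2, i = 1, i = 0.
Intersections between consecutive envelope lines give the roots: for adjacent envelope indices i < j the intersection is x = (a_i − a_j) / (j − i). Reading off the sorted break points: {-6, 2, 4}.
Verification: at each break x_0, at least two indices attain the minimum of min_i(a_i + i · x_0).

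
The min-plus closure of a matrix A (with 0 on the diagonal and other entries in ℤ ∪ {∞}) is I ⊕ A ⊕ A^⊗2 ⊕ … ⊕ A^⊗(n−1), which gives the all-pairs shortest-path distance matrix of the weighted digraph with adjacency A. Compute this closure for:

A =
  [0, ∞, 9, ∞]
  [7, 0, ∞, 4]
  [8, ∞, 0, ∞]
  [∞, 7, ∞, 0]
Closure =
  [0, ∞, 9, ∞]
  [7, 0, 16, 4]
  [8, ∞, 0, ∞]
  [14, 7, 23, 0]

This is the Floyd-Warshall all-pairs shortest-path computation. For each intermediate vertex k = 0, 1, …, 3, update dist[i][j] ← min(dist[i][j], dist[i][k] + dist[k][j]). The final matrix gives, for each (i, j), the minimum total weight of any directed path from i to j (possibly empty when i = j).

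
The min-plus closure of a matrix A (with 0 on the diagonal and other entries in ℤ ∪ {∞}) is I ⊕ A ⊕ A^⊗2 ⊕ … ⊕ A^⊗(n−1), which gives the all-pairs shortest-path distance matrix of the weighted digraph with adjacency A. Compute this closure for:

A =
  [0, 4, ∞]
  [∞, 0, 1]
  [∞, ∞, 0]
Closure =
  [0, 4, 5]
  [∞, 0, 1]
  [∞, ∞, 0]

This is the Floyd-Warshall all-pairs shortest-path computation. For each intermediate vertex k = 0, 1, …, 2, update dist[i][j] ← min(dist[i][j], dist[i][k] + dist[k][j]). The final matrix gives, for each (i, j), the minimum total weight of any directed path from i to j (possibly empty when i = j).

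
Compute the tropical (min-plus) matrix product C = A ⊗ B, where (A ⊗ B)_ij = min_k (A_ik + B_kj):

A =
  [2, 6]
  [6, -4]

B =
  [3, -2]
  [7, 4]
A ⊗ B =
  [5, 0]
  [3, 0]

Apply the min-plus product entry-by-entry:
  C[0][0] = min over k of (A[0][0] + B[0][0] = 2 + 3 = 5, A[0][1] + B[1][0] = 6 + 7 = 13) = 5 (attained at k = 0)
  C[0][1] = min over k of (A[0][0] + B[0][1] = 2 + -2 = 0, A[0][1] + B[1][1] = 6 + 4 = 10) = 0 (attained at k = 0)
  C[1][0] = min over k of (A[1][0] + B[0][0] = 6 + 3 = 9, A[1][1] + B[1][0] = -4 + 7 = 3) = 3 (attained at k = 1)
  C[1][1] = min over k of (A[1][0] + B[0][1] = 6 + -2 = 4, A[1][1] + B[1][1] = -4 + 4 = 0) = 0 (attained at k = 1)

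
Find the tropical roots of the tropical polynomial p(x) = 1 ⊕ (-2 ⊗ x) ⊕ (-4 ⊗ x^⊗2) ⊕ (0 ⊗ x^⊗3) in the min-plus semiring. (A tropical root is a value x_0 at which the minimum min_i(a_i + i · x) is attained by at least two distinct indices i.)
Roots: {-4, 2, 3}

Each tropical root is a break point of the lower envelope of the lines y = a_i + i · x (there are 4 lines, with slopes 0, 1, ..., 3). Only the lines that attain the minimum somewhere contribute to roots; other lines are dominated. Here the surviving (envelope) indices are i = 3, i = 2, i = 1, i = 0.
Intersections between consecutive envelope lines give the roots: for adjacent envelope indices i < j the intersection is x = (a_i − a_j) / (j − i). Reading off the sorted break points: {-4, 2, 3}.
Verification: at each break x_0, at least two indices attain the minimum of min_i(a_i + i · x_0).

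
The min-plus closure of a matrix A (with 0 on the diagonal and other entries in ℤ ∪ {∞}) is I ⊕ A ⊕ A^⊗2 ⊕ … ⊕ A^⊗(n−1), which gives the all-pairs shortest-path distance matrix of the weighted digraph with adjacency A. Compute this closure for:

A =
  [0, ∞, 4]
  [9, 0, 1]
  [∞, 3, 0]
Closure =
  [0, 7, 4]
  [9, 0, 1]
  [12, 3, 0]

This is the Floyd-Warshall all-pairs shortest-path computation. For each intermediate vertex k = 0, 1, …, 2, update dist[i][j] ← min(dist[i][j], dist[i][k] + dist[k][j]). The final matrix gives, for each (i, j), the minimum total weight of any directed path from i to j (possibly empty when i = j).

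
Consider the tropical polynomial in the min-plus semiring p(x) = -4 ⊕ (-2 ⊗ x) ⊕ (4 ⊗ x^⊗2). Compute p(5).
p(5) = -4

A tropical monomial a ⊗ x^⊗i evaluates to a + i · x. Evaluating each term at x = 5:
  Term 0 contributes -4 + 0 · 5 = -4
  Term 1 contributes -2 + 1 · 5 = 3
  Term 2 contributes 4 + 2 · 5 = 14
p(5) = ⊕ of these = min[-4, 3, 14] = -4.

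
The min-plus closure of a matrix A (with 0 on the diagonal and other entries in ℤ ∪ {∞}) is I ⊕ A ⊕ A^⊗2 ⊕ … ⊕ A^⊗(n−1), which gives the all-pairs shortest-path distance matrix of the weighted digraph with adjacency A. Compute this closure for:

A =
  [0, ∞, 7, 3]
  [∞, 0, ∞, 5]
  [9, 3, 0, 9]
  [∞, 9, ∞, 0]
Closure =
  [0, 10, 7, 3]
  [∞, 0, ∞, 5]
  [9, 3, 0, 8]
  [∞, 9, ∞, 0]

This is the Floyd-Warshall all-pairs shortest-path computation. For each intermediate vertex k = 0, 1, …, 3, update dist[i][j] ← min(dist[i][j], dist[i][k] + dist[k][j]). The final matrix gives, for each (i, j), the minimum total weight of any directed path from i to j (possibly empty when i = j).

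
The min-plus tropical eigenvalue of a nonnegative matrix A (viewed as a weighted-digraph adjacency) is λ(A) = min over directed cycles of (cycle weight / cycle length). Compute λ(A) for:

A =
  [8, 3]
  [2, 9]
λ(A) = 5/2

Enumerate directed cycles and compute their means (weight / length). Sample:
  cycle 0 → 0: weight = 8, length = 1, mean = 8/1 ≈ 8.000
  cycle 1 → 1: weight = 9, length = 1, mean = 9/1 ≈ 9.000
  cycle 0 → 1 → 0: weight = 5, length = 2, mean = 5/2 ≈ 2.500
  cycle 1 → 0 → 1: weight = 5, length = 2, mean = 5/2 ≈ 2.500
Minimum mean = 2.500, attained e.g. along the cycle 0 → 1 → 0 with weight 5 and length 2. So λ(A) = 5/2 = 5/2.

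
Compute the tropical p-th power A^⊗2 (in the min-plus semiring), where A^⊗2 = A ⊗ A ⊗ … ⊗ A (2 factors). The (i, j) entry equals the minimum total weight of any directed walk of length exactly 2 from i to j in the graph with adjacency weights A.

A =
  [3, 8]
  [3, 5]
A^⊗2 =
  [6, 11]
  [6, 10]

Each entry (A^⊗2)_ij equals the minimum over all length-2 walks i = v_0 → v_1 → … → v_2 = j of Σ_t A[v_t][v_{t+1}]. For example, for (i, j) = (0, 1) we minimise over 2 possible intermediate vertex sequences; the minimum is 11, attained along the walk 0 → 0 → 1.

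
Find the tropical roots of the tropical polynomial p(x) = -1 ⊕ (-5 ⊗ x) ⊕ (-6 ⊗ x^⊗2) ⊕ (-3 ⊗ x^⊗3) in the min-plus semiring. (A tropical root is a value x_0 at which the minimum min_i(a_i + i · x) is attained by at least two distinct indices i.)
Roots: {-3, 1, 4}

Each tropical root is a break point of the lower envelope of the lines y = a_i + i · x (there are 4 lines, with slopes 0, 1, ..., 3). Only the lines that attain the minimum somewhere contribute to roots; other lines are dominated. Here the surviving (envelope) indices are i = 3, i = 2, i = 1, i = 0.
Intersections between consecutive envelope lines give the roots: for adjacent envelope indices i < j the intersection is x = (a_i − a_j) / (j − i). Reading off the sorted break points: {-3, 1, 4}.
Verification: at each break x_0, at least two indices attain the minimum of min_i(a_i + i · x_0).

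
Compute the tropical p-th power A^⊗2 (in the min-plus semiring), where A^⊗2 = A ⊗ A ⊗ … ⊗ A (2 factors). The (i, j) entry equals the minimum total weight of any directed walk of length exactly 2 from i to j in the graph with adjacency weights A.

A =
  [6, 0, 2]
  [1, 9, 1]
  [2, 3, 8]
A^⊗2 =
  [1, 5, 1]
  [3, 1, 3]
  [4, 2, 4]

Each entry (A^⊗2)_ij equals the minimum over all length-2 walks i = v_0 → v_1 → … → v_2 = j of Σ_t A[v_t][v_{t+1}]. For example, for (i, j) = (0, 2) we minimise over 3 possible intermediate vertex sequences; the minimum is 1, attained along the walk 0 → 1 → 2.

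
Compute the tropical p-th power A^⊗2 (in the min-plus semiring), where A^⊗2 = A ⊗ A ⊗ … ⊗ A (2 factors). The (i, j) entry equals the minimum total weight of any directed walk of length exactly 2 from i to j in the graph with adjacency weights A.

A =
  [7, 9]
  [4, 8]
A^⊗2 =
  [13, 16]
  [11, 13]

Each entry (A^⊗2)_ij equals the minimum over all length-2 walks i = v_0 → v_1 → … → v_2 = j of Σ_t A[v_t][v_{t+1}]. For example, for (i, j) = (0, 1) we minimise over 2 possible intermediate vertex sequences; the minimum is 16, attained along the walk 0 → 0 → 1.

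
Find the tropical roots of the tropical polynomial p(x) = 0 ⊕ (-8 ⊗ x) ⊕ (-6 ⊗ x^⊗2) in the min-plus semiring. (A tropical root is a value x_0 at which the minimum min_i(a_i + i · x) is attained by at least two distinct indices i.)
Roots: {-2, 8}

Each tropical root is a break point of the lower envelope of the lines y = a_i + i · x (there are 3 lines, with slopes 0, 1, ..., 2). Only the lines that attain the minimum somewhere contribute to roots; other lines are dominated. Here the surviving (envelope) indices are i = 2, i = 1, i = 0.
Intersections between consecutive envelope lines give the roots: for adjacent envelope indices i < j the intersection is x = (a_i − a_j) / (j − i). Reading off the sorted break points: {-2, 8}.
Verification: at each break x_0, at least two indices attain the minimum of min_i(a_i + i · x_0).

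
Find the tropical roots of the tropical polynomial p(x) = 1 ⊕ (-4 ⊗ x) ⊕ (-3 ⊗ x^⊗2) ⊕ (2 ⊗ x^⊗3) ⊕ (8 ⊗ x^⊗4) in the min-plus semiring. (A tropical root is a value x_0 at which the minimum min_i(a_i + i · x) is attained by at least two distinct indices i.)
Roots: {-6, -5, -1, 5}

Each tropical root is a break point of the lower envelope of the lines y = a_i + i · x (there are 5 lines, with slopes 0, 1, ..., 4). Only the lines that attain the minimum somewhere contribute to roots; other lines are dominated. Here the surviving (envelope) indices are i = 4, i = 3, i = 2, i = 1, i = 0.
Intersections between consecutive envelope lines give the roots: for adjacent envelope indices i < j the intersection is x = (a_i − a_j) / (j − i). Reading off the sorted break points: {-6, -5, -1, 5}.
Verification: at each break x_0, at least two indices attain the minimum of min_i(a_i + i · x_0).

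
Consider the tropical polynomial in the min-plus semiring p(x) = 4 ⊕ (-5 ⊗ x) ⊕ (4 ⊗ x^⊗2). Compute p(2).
p(2) = -3

A tropical monomial a ⊗ x^⊗i evaluates to a + i · x. Evaluating each term at x = 2:
  Term 0 contributes 4 + 0 · 2 = 4
  Term 1 contributes -5 + 1 · 2 = -3
  Term 2 contributes 4 + 2 · 2 = 8
p(2) = ⊕ of these = min[4, -3, 8] = -3.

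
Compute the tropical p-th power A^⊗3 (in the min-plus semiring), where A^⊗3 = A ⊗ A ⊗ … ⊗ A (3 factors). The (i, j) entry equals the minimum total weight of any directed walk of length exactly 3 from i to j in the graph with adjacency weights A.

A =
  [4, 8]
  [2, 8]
A^⊗3 =
  [12, 16]
  [10, 14]

Each entry (A^⊗3)_ij equals the minimum over all length-3 walks i = v_0 → v_1 → … → v_3 = j of Σ_t A[v_t][v_{t+1}]. For example, for (i, j) = (0, 1) we minimise over 4 possible intermediate vertex sequences; the minimum is 16, attained along the walk 0 → 0 → 0 → 1.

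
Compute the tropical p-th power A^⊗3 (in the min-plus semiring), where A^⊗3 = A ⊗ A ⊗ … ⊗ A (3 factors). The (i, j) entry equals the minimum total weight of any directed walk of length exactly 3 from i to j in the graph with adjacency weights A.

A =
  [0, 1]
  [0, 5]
A^⊗3 =
  [0, 1]
  [0, 1]

Each entry (A^⊗3)_ij equals the minimum over all length-3 walks i = v_0 → v_1 → … → v_3 = j of Σ_t A[v_t][v_{t+1}]. For example, for (i, j) = (0, 1) we minimise over 4 possible intermediate vertex sequences; the minimum is 1, attained along the walk 0 → 0 → 0 → 1.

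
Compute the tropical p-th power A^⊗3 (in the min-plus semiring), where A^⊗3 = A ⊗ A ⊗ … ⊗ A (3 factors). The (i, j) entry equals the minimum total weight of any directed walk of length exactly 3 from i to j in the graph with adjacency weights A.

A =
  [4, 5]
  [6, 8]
A^⊗3 =
  [12, 13]
  [14, 15]

Each entry (A^⊗3)_ij equals the minimum over all length-3 walks i = v_0 → v_1 → … → v_3 = j of Σ_t A[v_t][v_{t+1}]. For example, for (i, j) = (0, 1) we minimise over 4 possible intermediate vertex sequences; the minimum is 13, attained along the walk 0 → 0 → 0 → 1.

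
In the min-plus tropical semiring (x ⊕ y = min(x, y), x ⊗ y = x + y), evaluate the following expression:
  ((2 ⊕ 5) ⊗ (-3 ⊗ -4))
((2 ⊕ 5) ⊗ (-3 ⊗ -4)) = -5

Expand innermost to outermost. Recall ⊕ takes the minimum of its arguments and ⊗ takes their sum. Working out the expression ((2 ⊕ 5) ⊗ (-3 ⊗ -4)) gives -5.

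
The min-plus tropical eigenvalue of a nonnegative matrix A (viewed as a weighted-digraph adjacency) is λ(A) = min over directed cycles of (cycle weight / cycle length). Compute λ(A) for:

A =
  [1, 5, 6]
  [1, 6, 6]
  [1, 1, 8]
λ(A) = 1

Enumerate directed cycles and compute their means (weight / length). Sample:
  cycle 0 → 0: weight = 1, length = 1, mean = 1/1 ≈ 1.000
  cycle 1 → 1: weight = 6, length = 1, mean = 6/1 ≈ 6.000
  cycle 2 → 2: weight = 8, length = 1, mean = 8/1 ≈ 8.000
  cycle 0 → 1 → 0: weight = 6, length = 2, mean = 6/2 ≈ 3.000
  cycle 0 → 2 → 0: weight = 7, length = 2, mean = 7/2 ≈ 3.500
  cycle 1 → 0 → 1: weight = 6, length = 2, mean = 6/2 ≈ 3.000
Minimum mean = 1.000, attained e.g. along the cycle 0 → 0 with weight 1 and length 1. So λ(A) = 1/1 = 1.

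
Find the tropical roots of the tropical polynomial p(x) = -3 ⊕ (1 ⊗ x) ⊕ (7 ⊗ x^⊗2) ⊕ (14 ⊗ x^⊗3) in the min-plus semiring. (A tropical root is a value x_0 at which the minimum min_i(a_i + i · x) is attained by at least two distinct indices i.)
Roots: {-7, -6, -4}

Each tropical root is a break point of the lower envelope of the lines y = a_i + i · x (there are 4 lines, with slopes 0, 1, ..., 3). Only the lines that attain the minimum somewhere contribute to roots; other lines are dominated. Here the surviving (envelope) indices are i = 3, i = 2, i = 1, i = 0.
Intersections between consecutive envelope lines give the roots: for adjacent envelope indices i < j the intersection is x = (a_i − a_j) / (j − i). Reading off the sorted break points: {-7, -6, -4}.
Verification: at each break x_0, at least two indices attain the minimum of min_i(a_i + i · x_0).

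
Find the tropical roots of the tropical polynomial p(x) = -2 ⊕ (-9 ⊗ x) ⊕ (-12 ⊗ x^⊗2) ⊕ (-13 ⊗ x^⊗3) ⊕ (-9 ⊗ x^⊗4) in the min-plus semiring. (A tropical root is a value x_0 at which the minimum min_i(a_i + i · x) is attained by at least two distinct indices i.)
Roots: {-4, 1, 3, 7}

Each tropical root is a break point of the lower envelope of the lines y = a_i + i · x (there are 5 lines, with slopes 0, 1, ..., 4). Only the lines that attain the minimum somewhere contribute to roots; other lines are dominated. Here the surviving (envelope) indices are i = 4, i = 3, i = 2, i = 1, i = 0.
Intersections between consecutive envelope lines give the roots: for adjacent envelope indices i < j the intersection is x = (a_i − a_j) / (j − i). Reading off the sorted break points: {-4, 1, 3, 7}.
Verification: at each break x_0, at least two indices attain the minimum of min_i(a_i + i · x_0).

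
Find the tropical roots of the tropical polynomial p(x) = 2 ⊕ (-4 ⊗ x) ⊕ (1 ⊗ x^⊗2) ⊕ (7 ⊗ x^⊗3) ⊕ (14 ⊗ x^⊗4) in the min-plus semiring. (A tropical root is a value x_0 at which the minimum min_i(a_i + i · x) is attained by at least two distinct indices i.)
Roots: {-7, -6, -5, 6}

Each tropical root is a break point of the lower envelope of the lines y = a_i + i · x (there are 5 lines, with slopes 0, 1, ..., 4). Only the lines that attain the minimum somewhere contribute to roots; other lines are dominated. Here the surviving (envelope) indices are i = 4, i = 3, i = 2, i = 1, i = 0.
Intersections between consecutive envelope lines give the roots: for adjacent envelope indices i < j the intersection is x = (a_i − a_j) / (j − i). Reading off the sorted break points: {-7, -6, -5, 6}.
Verification: at each break x_0, at least two indices attain the minimum of min_i(a_i + i · x_0).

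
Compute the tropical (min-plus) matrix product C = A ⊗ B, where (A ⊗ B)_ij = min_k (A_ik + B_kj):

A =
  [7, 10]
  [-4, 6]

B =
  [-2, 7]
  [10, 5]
A ⊗ B =
  [5, 14]
  [-6, 3]

Apply the min-plus product entry-by-entry:
  C[0][0] = min over k of (A[0][0] + B[0][0] = 7 + -2 = 5, A[0][1] + B[1][0] = 10 + 10 = 20) = 5 (attained at k = 0)
  C[0][1] = min over k of (A[0][0] + B[0][1] = 7 + 7 = 14, A[0][1] + B[1][1] = 10 + 5 = 15) = 14 (attained at k = 0)
  C[1][0] = min over k of (A[1][0] + B[0][0] = -4 + -2 = -6, A[1][1] + B[1][0] = 6 + 10 = 16) = -6 (attained at k = 0)
  C[1][1] = min over k of (A[1][0] + B[0][1] = -4 + 7 = 3, A[1][1] + B[1][1] = 6 + 5 = 11) = 3 (attained at k = 0)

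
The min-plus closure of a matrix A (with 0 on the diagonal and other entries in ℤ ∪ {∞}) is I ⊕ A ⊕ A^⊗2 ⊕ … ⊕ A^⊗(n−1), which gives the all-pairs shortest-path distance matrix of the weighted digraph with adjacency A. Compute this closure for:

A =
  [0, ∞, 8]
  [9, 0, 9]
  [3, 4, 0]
Closure =
  [0, 12, 8]
  [9, 0, 9]
  [3, 4, 0]

This is the Floyd-Warshall all-pairs shortest-path computation. For each intermediate vertex k = 0, 1, …, 2, update dist[i][j] ← min(dist[i][j], dist[i][k] + dist[k][j]). The final matrix gives, for each (i, j), the minimum total weight of any directed path from i to j (possibly empty when i = j).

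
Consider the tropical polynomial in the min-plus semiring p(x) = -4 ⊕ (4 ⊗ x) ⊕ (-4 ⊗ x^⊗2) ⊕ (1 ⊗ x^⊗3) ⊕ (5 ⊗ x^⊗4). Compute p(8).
p(8) = -4

A tropical monomial a ⊗ x^⊗i evaluates to a + i · x. Evaluating each term at x = 8:
  Term 0 contributes -4 + 0 · 8 = -4
  Term 1 contributes 4 + 1 · 8 = 12
  Term 2 contributes -4 + 2 · 8 = 12
  Term 3 contributes 1 + 3 · 8 = 25
  Term 4 contributes 5 + 4 · 8 = 37
p(8) = ⊕ of these = min[-4, 12, 12, 25, 37] = -4.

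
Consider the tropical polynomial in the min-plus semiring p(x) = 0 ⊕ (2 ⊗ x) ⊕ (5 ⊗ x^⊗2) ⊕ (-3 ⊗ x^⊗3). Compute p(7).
p(7) = 0

A tropical monomial a ⊗ x^⊗i evaluates to a + i · x. Evaluating each term at x = 7:
  Term 0 contributes 0 + 0 · 7 = 0
  Term 1 contributes 2 + 1 · 7 = 9
  Term 2 contributes 5 + 2 · 7 = 19
  Term 3 contributes -3 + 3 · 7 = 18
p(7) = ⊕ of these = min[0, 9, 19, 18] = 0.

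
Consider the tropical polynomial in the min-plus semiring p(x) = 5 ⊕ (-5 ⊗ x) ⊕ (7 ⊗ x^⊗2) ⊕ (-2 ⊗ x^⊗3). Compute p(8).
p(8) = 3

A tropical monomial a ⊗ x^⊗i evaluates to a + i · x. Evaluating each term at x = 8:
  Term 0 contributes 5 + 0 · 8 = 5
  Term 1 contributes -5 + 1 · 8 = 3
  Term 2 contributes 7 + 2 · 8 = 23
  Term 3 contributes -2 + 3 · 8 = 22
p(8) = ⊕ of these = min[5, 3, 23, 22] = 3.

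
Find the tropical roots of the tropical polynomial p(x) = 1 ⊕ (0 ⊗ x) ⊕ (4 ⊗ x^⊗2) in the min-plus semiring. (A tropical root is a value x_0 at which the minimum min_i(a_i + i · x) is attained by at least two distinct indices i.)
Roots: {-4, 1}

Each tropical root is a break point of the lower envelope of the lines y = a_i + i · x (there are 3 lines, with slopes 0, 1, ..., 2). Only the lines that attain the minimum somewhere contribute to roots; other lines are dominated. Here the surviving (envelope) indices are i = 2, i = 1, i = 0.
Intersections between consecutive envelope lines give the roots: for adjacent envelope indices i < j the intersection is x = (a_i − a_j) / (j − i). Reading off the sorted break points: {-4, 1}.
Verification: at each break x_0, at least two indices attain the minimum of min_i(a_i + i · x_0).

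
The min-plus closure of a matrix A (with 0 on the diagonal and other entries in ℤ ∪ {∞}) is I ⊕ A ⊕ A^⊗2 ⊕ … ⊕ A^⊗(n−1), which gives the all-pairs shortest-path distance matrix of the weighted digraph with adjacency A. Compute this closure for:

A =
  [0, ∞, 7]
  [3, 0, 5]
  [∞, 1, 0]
Closure =
  [0, 8, 7]
  [3, 0, 5]
  [4, 1, 0]

This is the Floyd-Warshall all-pairs shortest-path computation. For each intermediate vertex k = 0, 1, …, 2, update dist[i][j] ← min(dist[i][j], dist[i][k] + dist[k][j]). The final matrix gives, for each (i, j), the minimum total weight of any directed path from i to j (possibly empty when i = j).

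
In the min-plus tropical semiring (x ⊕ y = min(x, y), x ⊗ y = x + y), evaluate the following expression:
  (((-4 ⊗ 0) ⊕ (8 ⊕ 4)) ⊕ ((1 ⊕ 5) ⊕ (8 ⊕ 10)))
(((-4 ⊗ 0) ⊕ (8 ⊕ 4)) ⊕ ((1 ⊕ 5) ⊕ (8 ⊕ 10))) = -4

Expand innermost to outermost. Recall ⊕ takes the minimum of its arguments and ⊗ takes their sum. Working out the expression (((-4 ⊗ 0) ⊕ (8 ⊕ 4)) ⊕ ((1 ⊕ 5) ⊕ (8 ⊕ 10))) gives -4.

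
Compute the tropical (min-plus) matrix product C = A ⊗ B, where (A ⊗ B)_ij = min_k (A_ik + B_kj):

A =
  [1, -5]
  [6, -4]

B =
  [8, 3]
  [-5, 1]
A ⊗ B =
  [-10, -4]
  [-9, -3]

Apply the min-plus product entry-by-entry:
  C[0][0] = min over k of (A[0][0] + B[0][0] = 1 + 8 = 9, A[0][1] + B[1][0] = -5 + -5 = -10) = -10 (attained at k = 1)
  C[0][1] = min over k of (A[0][0] + B[0][1] = 1 + 3 = 4, A[0][1] + B[1][1] = -5 + 1 = -4) = -4 (attained at k = 1)
  C[1][0] = min over k of (A[1][0] + B[0][0] = 6 + 8 = 14, A[1][1] + B[1][0] = -4 + -5 = -9) = -9 (attained at k = 1)
  C[1][1] = min over k of (A[1][0] + B[0][1] = 6 + 3 = 9, A[1][1] + B[1][1] = -4 + 1 = -3) = -3 (attained at k = 1)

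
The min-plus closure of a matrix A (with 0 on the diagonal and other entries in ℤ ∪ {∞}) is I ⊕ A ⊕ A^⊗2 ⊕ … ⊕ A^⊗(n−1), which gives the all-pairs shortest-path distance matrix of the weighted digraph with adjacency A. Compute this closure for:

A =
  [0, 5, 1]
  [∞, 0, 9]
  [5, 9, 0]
Closure =
  [0, 5, 1]
  [14, 0, 9]
  [5, 9, 0]

This is the Floyd-Warshall all-pairs shortest-path computation. For each intermediate vertex k = 0, 1, …, 2, update dist[i][j] ← min(dist[i][j], dist[i][k] + dist[k][j]). The final matrix gives, for each (i, j), the minimum total weight of any directed path from i to j (possibly empty when i = j).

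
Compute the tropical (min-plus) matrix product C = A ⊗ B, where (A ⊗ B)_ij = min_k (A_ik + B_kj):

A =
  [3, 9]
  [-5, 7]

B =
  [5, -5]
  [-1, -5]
A ⊗ B =
  [8, -2]
  [0, -10]

Apply the min-plus product entry-by-entry:
  C[0][0] = min over k of (A[0][0] + B[0][0] = 3 + 5 = 8, A[0][1] + B[1][0] = 9 + -1 = 8) = 8 (attained at k = 0)
  C[0][1] = min over k of (A[0][0] + B[0][1] = 3 + -5 = -2, A[0][1] + B[1][1] = 9 + -5 = 4) = -2 (attained at k = 0)
  C[1][0] = min over k of (A[1][0] + B[0][0] = -5 + 5 = 0, A[1][1] + B[1][0] = 7 + -1 = 6) = 0 (attained at k = 0)
  C[1][1] = min over k of (A[1][0] + B[0][1] = -5 + -5 = -10, A[1][1] + B[1][1] = 7 + -5 = 2) = -10 (attained at k = 0)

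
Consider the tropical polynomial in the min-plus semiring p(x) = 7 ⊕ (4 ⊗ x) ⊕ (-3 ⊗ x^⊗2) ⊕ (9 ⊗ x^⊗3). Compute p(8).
p(8) = 7

A tropical monomial a ⊗ x^⊗i evaluates to a + i · x. Evaluating each term at x = 8:
  Term 0 contributes 7 + 0 · 8 = 7
  Term 1 contributes 4 + 1 · 8 = 12
  Term 2 contributes -3 + 2 · 8 = 13
  Term 3 contributes 9 + 3 · 8 = 33
p(8) = ⊕ of these = min[7, 12, 13, 33] = 7.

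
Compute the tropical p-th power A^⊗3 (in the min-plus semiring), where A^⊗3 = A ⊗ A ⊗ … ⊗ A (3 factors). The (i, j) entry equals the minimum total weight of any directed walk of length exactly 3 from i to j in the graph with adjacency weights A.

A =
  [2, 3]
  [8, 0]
A^⊗3 =
  [6, 3]
  [8, 0]

Each entry (A^⊗3)_ij equals the minimum over all length-3 walks i = v_0 → v_1 → … → v_3 = j of Σ_t A[v_t][v_{t+1}]. For example, for (i, j) = (0, 1) we minimise over 4 possible intermediate vertex sequences; the minimum is 3, attained along the walk 0 → 1 → 1 → 1.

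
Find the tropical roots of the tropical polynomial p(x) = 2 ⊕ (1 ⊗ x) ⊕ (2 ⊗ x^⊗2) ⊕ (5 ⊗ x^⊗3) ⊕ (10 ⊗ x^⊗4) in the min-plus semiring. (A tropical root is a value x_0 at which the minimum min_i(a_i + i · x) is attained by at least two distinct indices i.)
Roots: {-5, -3, -1, 1}

Each tropical root is a break point of the lower envelope of the lines y = a_i + i · x (there are 5 lines, with slopes 0, 1, ..., 4). Only the lines that attain the minimum somewhere contribute to roots; other lines are dominated. Here the surviving (envelope) indices are i = 4, i = 3, i = 2, i = 1, i = 0.
Intersections between consecutive envelope lines give the roots: for adjacent envelope indices i < j the intersection is x = (a_i − a_j) / (j − i). Reading off the sorted break points: {-5, -3, -1, 1}.
Verification: at each break x_0, at least two indices attain the minimum of min_i(a_i + i · x_0).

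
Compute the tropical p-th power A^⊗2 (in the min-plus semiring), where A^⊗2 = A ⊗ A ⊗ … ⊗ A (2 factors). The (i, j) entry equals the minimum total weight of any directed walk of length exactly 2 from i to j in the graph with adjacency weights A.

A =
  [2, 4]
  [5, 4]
A^⊗2 =
  [4, 6]
  [7, 8]

Each entry (A^⊗2)_ij equals the minimum over all length-2 walks i = v_0 → v_1 → … → v_2 = j of Σ_t A[v_t][v_{t+1}]. For example, for (i, j) = (0, 1) we minimise over 2 possible intermediate vertex sequences; the minimum is 6, attained along the walk 0 → 0 → 1.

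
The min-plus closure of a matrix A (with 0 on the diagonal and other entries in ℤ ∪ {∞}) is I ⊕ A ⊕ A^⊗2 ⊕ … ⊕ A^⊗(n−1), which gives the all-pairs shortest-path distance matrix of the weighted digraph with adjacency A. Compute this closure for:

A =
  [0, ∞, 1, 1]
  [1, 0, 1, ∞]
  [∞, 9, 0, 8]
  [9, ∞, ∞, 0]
Closure =
  [0, 10, 1, 1]
  [1, 0, 1, 2]
  [10, 9, 0, 8]
  [9, 19, 10, 0]

This is the Floyd-Warshall all-pairs shortest-path computation. For each intermediate vertex k = 0, 1, …, 3, update dist[i][j] ← min(dist[i][j], dist[i][k] + dist[k][j]). The final matrix gives, for each (i, j), the minimum total weight of any directed path from i to j (possibly empty when i = j).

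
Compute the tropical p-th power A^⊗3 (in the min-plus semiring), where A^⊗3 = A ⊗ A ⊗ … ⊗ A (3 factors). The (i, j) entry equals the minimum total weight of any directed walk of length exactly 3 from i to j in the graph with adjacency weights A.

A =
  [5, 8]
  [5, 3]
A^⊗3 =
  [15, 14]
  [11, 9]

Each entry (A^⊗3)_ij equals the minimum over all length-3 walks i = v_0 → v_1 → … → v_3 = j of Σ_t A[v_t][v_{t+1}]. For example, for (i, j) = (0, 1) we minimise over 4 possible intermediate vertex sequences; the minimum is 14, attained along the walk 0 → 1 → 1 → 1.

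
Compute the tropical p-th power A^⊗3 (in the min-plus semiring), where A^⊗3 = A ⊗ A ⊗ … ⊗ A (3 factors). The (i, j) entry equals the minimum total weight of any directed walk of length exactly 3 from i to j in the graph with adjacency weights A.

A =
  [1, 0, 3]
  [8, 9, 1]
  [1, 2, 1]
A^⊗3 =
  [2, 2, 2]
  [3, 2, 3]
  [3, 2, 2]

Each entry (A^⊗3)_ij equals the minimum over all length-3 walks i = v_0 → v_1 → … → v_3 = j of Σ_t A[v_t][v_{t+1}]. For example, for (i, j) = (0, 2) we minimise over 9 possible intermediate vertex sequences; the minimum is 2, attained along the walk 0 → 0 → 1 → 2.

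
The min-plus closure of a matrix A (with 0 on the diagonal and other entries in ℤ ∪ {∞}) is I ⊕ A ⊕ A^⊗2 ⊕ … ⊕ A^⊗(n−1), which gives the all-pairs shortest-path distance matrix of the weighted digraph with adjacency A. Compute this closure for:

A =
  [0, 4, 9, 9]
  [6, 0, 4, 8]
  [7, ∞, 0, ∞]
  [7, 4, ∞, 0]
Closure =
  [0, 4, 8, 9]
  [6, 0, 4, 8]
  [7, 11, 0, 16]
  [7, 4, 8, 0]

This is the Floyd-Warshall all-pairs shortest-path computation. For each intermediate vertex k = 0, 1, …, 3, update dist[i][j] ← min(dist[i][j], dist[i][k] + dist[k][j]). The final matrix gives, for each (i, j), the minimum total weight of any directed path from i to j (possibly empty when i = j).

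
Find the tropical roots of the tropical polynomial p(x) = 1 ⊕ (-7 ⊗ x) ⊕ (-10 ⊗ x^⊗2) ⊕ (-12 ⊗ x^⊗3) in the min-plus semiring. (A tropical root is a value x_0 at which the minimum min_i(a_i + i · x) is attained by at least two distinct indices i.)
Roots: {2, 3, 8}

Each tropical root is a break point of the lower envelope of the lines y = a_i + i · x (there are 4 lines, with slopes 0, 1, ..., 3). Only the lines that attain the minimum somewhere contribute to roots; other lines are dominated. Here the surviving (envelope) indices are i = 3, i = 2, i = 1, i = 0.
Intersections between consecutive envelope lines give the roots: for adjacent envelope indices i < j the intersection is x = (a_i − a_j) / (j − i). Reading off the sorted break points: {2, 3, 8}.
Verification: at each break x_0, at least two indices attain the minimum of min_i(a_i + i · x_0).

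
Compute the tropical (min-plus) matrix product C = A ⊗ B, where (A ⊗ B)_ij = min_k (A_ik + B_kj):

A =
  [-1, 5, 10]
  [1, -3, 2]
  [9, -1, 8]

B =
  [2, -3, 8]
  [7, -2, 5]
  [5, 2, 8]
A ⊗ B =
  [1, -4, 7]
  [3, -5, 2]
  [6, -3, 4]

Apply the min-plus product entry-by-entry:
  C[0][0] = min over k of (A[0][0] + B[0][0] = -1 + 2 = 1, A[0][1] + B[1][0] = 5 + 7 = 12, A[0][2] + B[2][0] = 10 + 5 = 15) = 1 (attained at k = 0)
  C[0][1] = min over k of (A[0][0] + B[0][1] = -1 + -3 = -4, A[0][1] + B[1][1] = 5 + -2 = 3, A[0][2] + B[2][1] = 10 + 2 = 12) = -4 (attained at k = 0)
  C[0][2] = min over k of (A[0][0] + B[0][2] = -1 + 8 = 7, A[0][1] + B[1][2] = 5 + 5 = 10, A[0][2] + B[2][2] = 10 + 8 = 18) = 7 (attained at k = 0)
  C[1][0] = min over k of (A[1][0] + B[0][0] = 1 + 2 = 3, A[1][1] + B[1][0] = -3 + 7 = 4, A[1][2] + B[2][0] = 2 + 5 = 7) = 3 (attained at k = 0)
  C[1][1] = min over k of (A[1][0] + B[0][1] = 1 + -3 = -2, A[1][1] + B[1][1] = -3 + -2 = -5, A[1][2] + B[2][1] = 2 + 2 = 4) = -5 (attained at k = 1)
  C[1][2] = min over k of (A[1][0] + B[0][2] = 1 + 8 = 9, A[1][1] + B[1][2] = -3 + 5 = 2, A[1][2] + B[2][2] = 2 + 8 = 10) = 2 (attained at k = 1)
  C[2][0] = min over k of (A[2][0] + B[0][0] = 9 + 2 = 11, A[2][1] + B[1][0] = -1 + 7 = 6, A[2][2] + B[2][0] = 8 + 5 = 13) = 6 (attained at k = 1)
  C[2][1] = min over k of (A[2][0] + B[0][1] = 9 + -3 = 6, A[2][1] + B[1][1] = -1 + -2 = -3, A[2][2] + B[2][1] = 8 + 2 = 10) = -3 (attained at k = 1)
  C[2][2] = min over k of (A[2][0] + B[0][2] = 9 + 8 = 17, A[2][1] + B[1][2] = -1 + 5 = 4, A[2][2] + B[2][2] = 8 + 8 = 16) = 4 (attained at k = 1)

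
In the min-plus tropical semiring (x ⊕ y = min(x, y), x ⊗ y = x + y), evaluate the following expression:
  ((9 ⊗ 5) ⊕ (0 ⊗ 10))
((9 ⊗ 5) ⊕ (0 ⊗ 10)) = 10

Expand innermost to outermost. Recall ⊕ takes the minimum of its arguments and ⊗ takes their sum. Working out the expression ((9 ⊗ 5) ⊕ (0 ⊗ 10)) gives 10.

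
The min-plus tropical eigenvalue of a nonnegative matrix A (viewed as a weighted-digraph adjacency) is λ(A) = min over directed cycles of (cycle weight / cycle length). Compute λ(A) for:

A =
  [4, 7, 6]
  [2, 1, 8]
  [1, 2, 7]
λ(A) = 1

Enumerate directed cycles and compute their means (weight / length). Sample:
  cycle 0 → 0: weight = 4, length = 1, mean = 4/1 ≈ 4.000
  cycle 1 → 1: weight = 1, length = 1, mean = 1/1 ≈ 1.000
  cycle 2 → 2: weight = 7, length = 1, mean = 7/1 ≈ 7.000
  cycle 0 → 1 → 0: weight = 9, length = 2, mean = 9/2 ≈ 4.500
  cycle 0 → 2 → 0: weight = 7, length = 2, mean = 7/2 ≈ 3.500
  cycle 1 → 0 → 1: weight = 9, length = 2, mean = 9/2 ≈ 4.500
Minimum mean = 1.000, attained e.g. along the cycle 1 → 1 with weight 1 and length 1. So λ(A) = 1/1 = 1.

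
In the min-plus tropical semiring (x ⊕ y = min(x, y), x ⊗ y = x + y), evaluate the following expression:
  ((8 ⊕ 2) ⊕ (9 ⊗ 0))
((8 ⊕ 2) ⊕ (9 ⊗ 0)) = 2

Expand innermost to outermost. Recall ⊕ takes the minimum of its arguments and ⊗ takes their sum. Working out the expression ((8 ⊕ 2) ⊕ (9 ⊗ 0)) gives 2.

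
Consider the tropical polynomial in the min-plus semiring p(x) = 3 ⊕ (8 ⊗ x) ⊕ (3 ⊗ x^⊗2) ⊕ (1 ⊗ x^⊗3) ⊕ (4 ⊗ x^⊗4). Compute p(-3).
p(-3) = -8

A tropical monomial a ⊗ x^⊗i evaluates to a + i · x. Evaluating each term at x = -3:
  Term 0 contributes 3 + 0 · -3 = 3
  Term 1 contributes 8 + 1 · -3 = 5
  Term 2 contributes 3 + 2 · -3 = -3
  Term 3 contributes 1 + 3 · -3 = -8
  Term 4 contributes 4 + 4 · -3 = -8
p(-3) = ⊕ of these = min[3, 5, -3, -8, -8] = -8.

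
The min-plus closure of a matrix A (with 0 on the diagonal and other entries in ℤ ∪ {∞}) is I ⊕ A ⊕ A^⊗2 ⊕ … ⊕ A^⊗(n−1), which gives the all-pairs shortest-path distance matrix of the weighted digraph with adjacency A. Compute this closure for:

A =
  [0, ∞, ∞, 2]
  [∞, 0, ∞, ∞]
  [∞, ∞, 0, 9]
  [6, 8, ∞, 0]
Closure =
  [0, 10, ∞, 2]
  [∞, 0, ∞, ∞]
  [15, 17, 0, 9]
  [6, 8, ∞, 0]

This is the Floyd-Warshall all-pairs shortest-path computation. For each intermediate vertex k = 0, 1, …, 3, update dist[i][j] ← min(dist[i][j], dist[i][k] + dist[k][j]). The final matrix gives, for each (i, j), the minimum total weight of any directed path from i to j (possibly empty when i = j).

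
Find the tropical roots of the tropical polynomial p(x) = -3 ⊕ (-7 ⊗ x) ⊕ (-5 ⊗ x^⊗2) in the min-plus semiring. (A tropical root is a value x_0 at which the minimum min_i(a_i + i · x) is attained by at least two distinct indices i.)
Roots: {-2, 4}

Each tropical root is a break point of the lower envelope of the lines y = a_i + i · x (there are 3 lines, with slopes 0, 1, ..., 2). Only the lines that attain the minimum somewhere contribute to roots; other lines are dominated. Here the surviving (envelope) indices are i = 2, i = 1, i = 0.
Intersections between consecutive envelope lines give the roots: for adjacent envelope indices i < j the intersection is x = (a_i − a_j) / (j − i). Reading off the sorted break points: {-2, 4}.
Verification: at each break x_0, at least two indices attain the minimum of min_i(a_i + i · x_0).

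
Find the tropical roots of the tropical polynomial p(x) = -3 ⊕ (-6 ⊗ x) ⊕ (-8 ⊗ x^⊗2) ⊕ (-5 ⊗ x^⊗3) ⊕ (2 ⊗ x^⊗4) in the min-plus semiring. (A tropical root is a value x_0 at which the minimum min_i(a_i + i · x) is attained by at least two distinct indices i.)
Roots: {-7, -3, 2, 3}

Each tropical root is a break point of the lower envelope of the lines y = a_i + i · x (there are 5 lines, with slopes 0, 1, ..., 4). Only the lines that attain the minimum somewhere contribute to roots; other lines are dominated. Here the surviving (envelope) indices are i = 4, i = 3, i = 2, i = 1, i = 0.
Intersections between consecutive envelope lines give the roots: for adjacent envelope indices i < j the intersection is x = (a_i − a_j) / (j − i). Reading off the sorted break points: {-7, -3, 2, 3}.
Verification: at each break x_0, at least two indices attain the minimum of min_i(a_i + i · x_0).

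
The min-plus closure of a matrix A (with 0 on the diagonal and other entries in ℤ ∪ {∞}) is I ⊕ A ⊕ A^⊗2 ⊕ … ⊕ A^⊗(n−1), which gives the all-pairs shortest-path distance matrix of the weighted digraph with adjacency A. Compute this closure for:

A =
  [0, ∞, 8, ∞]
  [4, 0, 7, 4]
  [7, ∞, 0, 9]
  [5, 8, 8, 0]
Closure =
  [0, 25, 8, 17]
  [4, 0, 7, 4]
  [7, 17, 0, 9]
  [5, 8, 8, 0]

This is the Floyd-Warshall all-pairs shortest-path computation. For each intermediate vertex k = 0, 1, …, 3, update dist[i][j] ← min(dist[i][j], dist[i][k] + dist[k][j]). The final matrix gives, for each (i, j), the minimum total weight of any directed path from i to j (possibly empty when i = j).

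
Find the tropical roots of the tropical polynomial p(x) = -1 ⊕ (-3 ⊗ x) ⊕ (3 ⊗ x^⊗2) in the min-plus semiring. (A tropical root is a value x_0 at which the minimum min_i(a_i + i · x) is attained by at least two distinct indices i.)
Roots: {-6, 2}

Each tropical root is a break point of the lower envelope of the lines y = a_i + i · x (there are 3 lines, with slopes 0, 1, ..., 2). Only the lines that attain the minimum somewhere contribute to roots; other lines are dominated. Here the surviving (envelope) indices are i = 2, i = 1, i = 0.
Intersections between consecutive envelope lines give the roots: for adjacent envelope indices i < j the intersection is x = (a_i − a_j) / (j − i). Reading off the sorted break points: {-6, 2}.
Verification: at each break x_0, at least two indices attain the minimum of min_i(a_i + i · x_0).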